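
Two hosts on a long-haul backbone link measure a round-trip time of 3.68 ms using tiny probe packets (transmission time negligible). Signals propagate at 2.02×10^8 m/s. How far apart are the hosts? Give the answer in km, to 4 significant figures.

371.7 km

One-way propagation = RTT/2 = 1.84 ms.
d = s × t = 202000000 × 0.00184 = 371.7 km.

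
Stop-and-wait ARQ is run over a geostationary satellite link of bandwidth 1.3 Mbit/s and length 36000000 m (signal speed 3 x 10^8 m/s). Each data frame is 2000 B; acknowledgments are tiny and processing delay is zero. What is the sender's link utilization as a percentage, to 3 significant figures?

t_tx = L/R = 16000/1300000 = 0.0123077 s.
t_prop = 36000000/300000000 = 0.12 s; RTT = 0.24 s.
Cycle = t_tx + RTT = 0.252308 s.
Utilization = t_tx / cycle = 0.0123077/0.252308 = 4.88 %.

4.88 %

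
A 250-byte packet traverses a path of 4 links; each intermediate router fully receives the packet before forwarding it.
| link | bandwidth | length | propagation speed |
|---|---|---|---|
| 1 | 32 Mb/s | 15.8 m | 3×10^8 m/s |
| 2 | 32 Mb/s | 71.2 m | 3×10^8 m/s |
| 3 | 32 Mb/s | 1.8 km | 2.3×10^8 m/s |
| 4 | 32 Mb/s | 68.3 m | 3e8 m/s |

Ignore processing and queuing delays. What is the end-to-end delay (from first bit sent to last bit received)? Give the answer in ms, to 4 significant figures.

L = 250 × 8 = 2000 bits.
Transmission delay per hop = L/R = 2000/32000000 = 0.0625 ms; 4 hops → 0.25 ms.
Propagation delays (d/s per hop): 5.26667e-05, 0.000237333, 0.00782609, 0.000227667 ms; sum = 0.00834375 ms.
End-to-end = 0.2583 ms.

0.2583 ms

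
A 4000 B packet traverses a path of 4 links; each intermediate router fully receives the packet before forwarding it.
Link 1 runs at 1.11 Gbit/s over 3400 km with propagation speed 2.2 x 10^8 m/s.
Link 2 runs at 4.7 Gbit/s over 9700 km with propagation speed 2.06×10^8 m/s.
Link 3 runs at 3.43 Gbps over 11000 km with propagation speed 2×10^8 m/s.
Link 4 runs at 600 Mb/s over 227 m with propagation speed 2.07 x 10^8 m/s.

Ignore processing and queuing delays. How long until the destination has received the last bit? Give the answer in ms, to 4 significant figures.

L = 4000 × 8 = 32000 bits.
Transmission delays (L/R per hop): 0.0288288, 0.00680851, 0.00932945, 0.0533333 ms; sum = 0.0983001 ms.
Propagation delays (d/s per hop): 15.4545, 47.0874, 55, 0.00109662 ms; sum = 117.543 ms.
End-to-end = 117.6 ms.

117.6 ms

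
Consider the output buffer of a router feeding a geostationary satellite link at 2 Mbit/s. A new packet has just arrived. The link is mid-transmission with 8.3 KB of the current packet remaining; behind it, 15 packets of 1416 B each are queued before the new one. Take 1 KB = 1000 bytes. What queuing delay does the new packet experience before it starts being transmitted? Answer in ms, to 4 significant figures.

118.2 ms

Each queued packet: L/R = 11328/2000000 = 5.664 ms.
15 queued → 84.96 ms.
Plus remaining 66400 bits of current packet: 33.2 ms.
Queuing delay = 118.2 ms.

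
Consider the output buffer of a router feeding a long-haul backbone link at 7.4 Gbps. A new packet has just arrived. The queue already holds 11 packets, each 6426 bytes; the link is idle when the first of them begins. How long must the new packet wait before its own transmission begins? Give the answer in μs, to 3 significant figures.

Each queued packet: L/R = 51408/7400000000 = 6.94703 μs.
11 queued → 76.4173 μs.
Queuing delay = 76.4 μs.

76.4 μs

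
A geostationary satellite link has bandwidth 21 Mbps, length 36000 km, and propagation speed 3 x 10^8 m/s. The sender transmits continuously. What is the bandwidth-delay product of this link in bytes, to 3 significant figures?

Propagation delay = 36000000 / 300000000 = 0.12 s.
BDP = R × t_prop = 21000000 × 0.12 = 2520000 bits.
In bytes: 2520000/8 = 315000 bytes.

315000 bytes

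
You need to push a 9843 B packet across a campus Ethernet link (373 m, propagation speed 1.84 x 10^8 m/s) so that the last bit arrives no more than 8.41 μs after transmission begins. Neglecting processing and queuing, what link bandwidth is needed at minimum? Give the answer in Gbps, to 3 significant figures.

12.3 Gbps

L = 78744 bits.
Propagation delay = 373 / 184000000 = 2.02717 μs.
Transmission budget = 8.41 − 2.02717 = 6.38283 μs.
R ≥ L / t_tx = 78744 bits / 6.38283e-06 s = 12.3 Gbps.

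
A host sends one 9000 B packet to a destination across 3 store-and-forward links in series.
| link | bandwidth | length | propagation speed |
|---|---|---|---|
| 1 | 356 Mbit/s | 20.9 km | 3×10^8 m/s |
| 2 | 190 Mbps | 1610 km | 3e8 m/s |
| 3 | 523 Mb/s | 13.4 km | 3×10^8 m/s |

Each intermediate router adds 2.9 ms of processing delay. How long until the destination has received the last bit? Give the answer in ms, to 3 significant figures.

L = 9000 × 8 = 72000 bits.
Transmission delays (L/R per hop): 0.202247, 0.378947, 0.137667 ms; sum = 0.718862 ms.
Propagation delays (d/s per hop): 0.0696667, 5.36667, 0.0446667 ms; sum = 5.481 ms.
Processing at 2 router(s): 2 × 2.9 ms = 5.8 ms.
End-to-end = 12.0 ms.

12.0 ms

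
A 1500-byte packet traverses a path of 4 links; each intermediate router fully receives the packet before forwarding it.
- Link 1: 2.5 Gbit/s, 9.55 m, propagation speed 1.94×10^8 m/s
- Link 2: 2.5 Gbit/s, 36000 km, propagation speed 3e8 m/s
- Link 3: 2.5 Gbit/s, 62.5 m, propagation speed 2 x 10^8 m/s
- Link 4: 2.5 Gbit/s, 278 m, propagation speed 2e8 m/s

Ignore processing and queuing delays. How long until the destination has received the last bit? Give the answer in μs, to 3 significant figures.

L = 1500 × 8 = 12000 bits.
Transmission delay per hop = L/R = 12000/2500000000 = 4.8 μs; 4 hops → 19.2 μs.
Propagation delays (d/s per hop): 0.0492268, 120000, 0.3125, 1.39 μs; sum = 120002 μs.
End-to-end = 120000 μs.

120000 μs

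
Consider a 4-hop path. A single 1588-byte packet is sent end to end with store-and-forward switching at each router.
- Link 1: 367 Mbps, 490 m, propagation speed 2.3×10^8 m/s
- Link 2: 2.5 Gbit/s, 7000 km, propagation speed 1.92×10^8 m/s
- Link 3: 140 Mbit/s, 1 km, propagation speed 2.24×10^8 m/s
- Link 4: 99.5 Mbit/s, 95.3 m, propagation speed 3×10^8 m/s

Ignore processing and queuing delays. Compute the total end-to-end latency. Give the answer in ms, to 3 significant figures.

36.7 ms

L = 1588 × 8 = 12704 bits.
Transmission delays (L/R per hop): 0.0346158, 0.0050816, 0.0907429, 0.127678 ms; sum = 0.258119 ms.
Propagation delays (d/s per hop): 0.00213043, 36.4583, 0.00446429, 0.000317667 ms; sum = 36.4652 ms.
End-to-end = 36.7 ms.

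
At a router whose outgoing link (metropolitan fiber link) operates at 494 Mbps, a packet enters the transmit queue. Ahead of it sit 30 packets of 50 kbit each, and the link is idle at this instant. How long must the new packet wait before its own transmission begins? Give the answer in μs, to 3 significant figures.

3040 μs

Each queued packet: L/R = 50000/494000000 = 101.215 μs.
30 queued → 3036.44 μs.
Queuing delay = 3040 μs.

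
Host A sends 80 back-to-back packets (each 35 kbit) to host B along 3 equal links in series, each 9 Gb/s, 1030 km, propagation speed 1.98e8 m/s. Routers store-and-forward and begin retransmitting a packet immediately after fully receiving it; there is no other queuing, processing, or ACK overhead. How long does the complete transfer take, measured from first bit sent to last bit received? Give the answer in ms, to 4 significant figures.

Per-hop transmission t_tx = L/R = 35000/9000000000 = 0.00388889 ms.
Per-hop propagation t_prop = 1030000/198000000 = 5.20202 ms.
Pipeline fill: first packet needs 3·t_tx to clear all hops; remaining 79 packets each add one t_tx.
Total = (3+80-1)·t_tx + 3·t_prop = 82·0.00388889 + 3·5.20202 = 15.92 ms.

15.92 ms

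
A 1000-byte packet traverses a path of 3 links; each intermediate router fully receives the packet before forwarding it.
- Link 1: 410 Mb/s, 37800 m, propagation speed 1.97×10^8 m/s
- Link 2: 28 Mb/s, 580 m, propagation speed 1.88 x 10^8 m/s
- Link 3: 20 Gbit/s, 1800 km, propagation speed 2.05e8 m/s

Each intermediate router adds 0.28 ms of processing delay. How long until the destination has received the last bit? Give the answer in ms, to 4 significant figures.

9.841 ms

L = 1000 × 8 = 8000 bits.
Transmission delays (L/R per hop): 0.0195122, 0.285714, 0.0004 ms; sum = 0.305626 ms.
Propagation delays (d/s per hop): 0.191878, 0.00308511, 8.78049 ms; sum = 8.97545 ms.
Processing at 2 router(s): 2 × 0.28 ms = 0.56 ms.
End-to-end = 9.841 ms.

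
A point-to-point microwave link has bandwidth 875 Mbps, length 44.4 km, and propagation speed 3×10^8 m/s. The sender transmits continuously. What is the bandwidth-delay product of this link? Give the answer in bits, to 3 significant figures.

130000 bits

Propagation delay = 44400 / 300000000 = 0.000148 s.
BDP = R × t_prop = 875000000 × 0.000148 = 129500 bits.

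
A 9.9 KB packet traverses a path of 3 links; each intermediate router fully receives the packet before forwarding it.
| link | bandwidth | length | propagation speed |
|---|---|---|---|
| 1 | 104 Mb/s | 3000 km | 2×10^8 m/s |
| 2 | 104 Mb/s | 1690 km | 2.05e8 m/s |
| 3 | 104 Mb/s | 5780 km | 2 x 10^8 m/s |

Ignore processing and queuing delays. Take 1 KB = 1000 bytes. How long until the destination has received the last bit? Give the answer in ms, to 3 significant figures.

L = 79200 bits.
Transmission delay per hop = L/R = 79200/104000000 = 0.761538 ms; 3 hops → 2.28462 ms.
Propagation delays (d/s per hop): 15, 8.2439, 28.9 ms; sum = 52.1439 ms.
End-to-end = 54.4 ms.

54.4 ms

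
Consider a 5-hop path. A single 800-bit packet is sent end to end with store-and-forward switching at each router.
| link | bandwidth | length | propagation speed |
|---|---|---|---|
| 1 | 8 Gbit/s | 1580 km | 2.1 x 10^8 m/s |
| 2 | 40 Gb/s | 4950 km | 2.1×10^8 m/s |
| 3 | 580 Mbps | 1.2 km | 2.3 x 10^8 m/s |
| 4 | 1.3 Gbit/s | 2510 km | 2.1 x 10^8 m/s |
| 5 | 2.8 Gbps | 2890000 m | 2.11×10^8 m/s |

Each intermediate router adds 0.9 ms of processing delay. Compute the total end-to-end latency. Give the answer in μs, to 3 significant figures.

60400 μs

Transmission delays (L/R per hop): 0.1, 0.02, 1.37931, 0.615385, 0.285714 μs; sum = 2.40041 μs.
Propagation delays (d/s per hop): 7523.81, 23571.4, 5.21739, 11952.4, 13696.7 μs; sum = 56749.5 μs.
Processing at 4 router(s): 4 × 0.9 ms = 3600 μs.
End-to-end = 60400 μs.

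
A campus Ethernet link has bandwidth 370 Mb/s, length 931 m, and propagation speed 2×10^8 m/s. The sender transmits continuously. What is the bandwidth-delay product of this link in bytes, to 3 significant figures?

215 bytes

Propagation delay = 931 / 200000000 = 4.655e-06 s.
BDP = R × t_prop = 370000000 × 4.655e-06 = 1722.35 bits.
In bytes: 1722.35/8 = 215 bytes.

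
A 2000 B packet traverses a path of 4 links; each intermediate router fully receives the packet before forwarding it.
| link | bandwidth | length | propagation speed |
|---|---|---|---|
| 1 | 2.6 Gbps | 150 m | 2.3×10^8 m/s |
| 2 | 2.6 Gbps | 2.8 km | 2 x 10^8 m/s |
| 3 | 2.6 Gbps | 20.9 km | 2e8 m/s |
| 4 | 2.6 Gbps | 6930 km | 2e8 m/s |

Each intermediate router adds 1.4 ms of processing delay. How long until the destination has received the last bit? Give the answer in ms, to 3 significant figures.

39.0 ms

L = 2000 × 8 = 16000 bits.
Transmission delay per hop = L/R = 16000/2600000000 = 0.00615385 ms; 4 hops → 0.0246154 ms.
Propagation delays (d/s per hop): 0.000652174, 0.014, 0.1045, 34.65 ms; sum = 34.7692 ms.
Processing at 3 router(s): 3 × 1.4 ms = 4.2 ms.
End-to-end = 39.0 ms.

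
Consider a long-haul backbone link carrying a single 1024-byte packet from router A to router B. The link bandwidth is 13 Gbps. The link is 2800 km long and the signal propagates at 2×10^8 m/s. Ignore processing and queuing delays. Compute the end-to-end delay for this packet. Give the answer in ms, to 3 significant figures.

L = 1024 × 8 = 8192 bits.
Transmission delay = L/R = 8192 / 13000000000 = 0.000630154 ms.
Propagation delay = d/s = 2800000 m / 200000000 m/s = 14 ms.
Total = 14.0 ms.

14.0 ms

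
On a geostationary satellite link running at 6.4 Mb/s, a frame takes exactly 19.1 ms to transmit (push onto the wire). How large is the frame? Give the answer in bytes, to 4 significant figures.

15280 bytes

L = R × t_tx = 6400000 b/s × 0.0191 s = 122240 bits.
In bytes: 122240 / 8 = 15280 bytes.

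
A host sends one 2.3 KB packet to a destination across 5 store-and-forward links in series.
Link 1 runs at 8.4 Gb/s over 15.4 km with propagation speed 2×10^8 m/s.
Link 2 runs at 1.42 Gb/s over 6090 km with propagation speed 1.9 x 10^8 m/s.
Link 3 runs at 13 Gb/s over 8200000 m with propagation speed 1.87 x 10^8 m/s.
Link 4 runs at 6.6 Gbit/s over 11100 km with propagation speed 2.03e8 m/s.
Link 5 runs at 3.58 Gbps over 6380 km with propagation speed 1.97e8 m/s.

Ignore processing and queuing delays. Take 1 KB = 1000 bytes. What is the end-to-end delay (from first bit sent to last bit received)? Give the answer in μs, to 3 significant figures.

163000 μs

L = 18400 bits.
Transmission delays (L/R per hop): 2.19048, 12.9577, 1.41538, 2.78788, 5.13966 μs; sum = 24.4912 μs.
Propagation delays (d/s per hop): 77, 32052.6, 43850.3, 54679.8, 32385.8 μs; sum = 163045 μs.
End-to-end = 163000 μs.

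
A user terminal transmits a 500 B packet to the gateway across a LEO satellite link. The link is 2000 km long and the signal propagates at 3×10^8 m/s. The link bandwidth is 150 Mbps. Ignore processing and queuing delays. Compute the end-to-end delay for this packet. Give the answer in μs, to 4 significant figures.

L = 500 × 8 = 4000 bits.
Transmission delay = L/R = 4000 / 150000000 = 26.6667 μs.
Propagation delay = d/s = 2000000 m / 300000000 m/s = 6666.67 μs.
Total = 6693 μs.

6693 μs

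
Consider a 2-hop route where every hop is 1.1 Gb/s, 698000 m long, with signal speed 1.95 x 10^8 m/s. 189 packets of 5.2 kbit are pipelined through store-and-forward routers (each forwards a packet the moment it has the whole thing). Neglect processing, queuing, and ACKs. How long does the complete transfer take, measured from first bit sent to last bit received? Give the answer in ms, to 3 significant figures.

Per-hop transmission t_tx = L/R = 5200/1100000000 = 0.00472727 ms.
Per-hop propagation t_prop = 698000/195000000 = 3.57949 ms.
Pipeline fill: first packet needs 2·t_tx to clear all hops; remaining 188 packets each add one t_tx.
Total = (2+189-1)·t_tx + 2·t_prop = 190·0.00472727 + 2·3.57949 = 8.06 ms.

8.06 ms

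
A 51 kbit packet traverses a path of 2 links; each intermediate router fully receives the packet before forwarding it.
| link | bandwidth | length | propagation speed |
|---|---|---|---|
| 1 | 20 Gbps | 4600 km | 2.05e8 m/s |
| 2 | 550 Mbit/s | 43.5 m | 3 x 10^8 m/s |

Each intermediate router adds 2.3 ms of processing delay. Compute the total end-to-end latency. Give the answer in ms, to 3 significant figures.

L = 51000 bits.
Transmission delays (L/R per hop): 0.00255, 0.0927273 ms; sum = 0.0952773 ms.
Propagation delays (d/s per hop): 22.439, 0.000145 ms; sum = 22.4392 ms.
Processing at 1 router(s): 1 × 2.3 ms = 2.3 ms.
End-to-end = 24.8 ms.

24.8 ms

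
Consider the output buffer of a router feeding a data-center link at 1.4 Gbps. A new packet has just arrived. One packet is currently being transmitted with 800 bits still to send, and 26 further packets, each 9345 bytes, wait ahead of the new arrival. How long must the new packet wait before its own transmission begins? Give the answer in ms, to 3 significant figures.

1.39 ms

Each queued packet: L/R = 74760/1400000000 = 0.0534 ms.
26 queued → 1.3884 ms.
Plus remaining 800 bits of current packet: 0.000571429 ms.
Queuing delay = 1.39 ms.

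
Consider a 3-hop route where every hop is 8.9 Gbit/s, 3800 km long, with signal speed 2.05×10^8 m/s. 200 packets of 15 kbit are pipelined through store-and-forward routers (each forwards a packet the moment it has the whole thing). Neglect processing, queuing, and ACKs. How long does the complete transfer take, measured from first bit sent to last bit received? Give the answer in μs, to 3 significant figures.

56000 μs

Per-hop transmission t_tx = L/R = 15000/8900000000 = 1.68539 μs.
Per-hop propagation t_prop = 3800000/2.05e+08 = 18536.6 μs.
Pipeline fill: first packet needs 3·t_tx to clear all hops; remaining 199 packets each add one t_tx.
Total = (3+200-1)·t_tx + 3·t_prop = 202·1.68539 + 3·18536.6 = 56000 μs.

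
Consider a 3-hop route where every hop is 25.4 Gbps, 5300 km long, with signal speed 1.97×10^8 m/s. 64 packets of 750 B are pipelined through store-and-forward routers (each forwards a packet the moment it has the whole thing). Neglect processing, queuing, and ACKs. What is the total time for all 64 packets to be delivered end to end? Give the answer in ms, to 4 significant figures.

80.73 ms

Per-hop transmission t_tx = L/R = 6000/25400000000 = 0.00023622 ms.
Per-hop propagation t_prop = 5300000/197000000 = 26.9036 ms.
Pipeline fill: first packet needs 3·t_tx to clear all hops; remaining 63 packets each add one t_tx.
Total = (3+64-1)·t_tx + 3·t_prop = 66·0.00023622 + 3·26.9036 = 80.73 ms.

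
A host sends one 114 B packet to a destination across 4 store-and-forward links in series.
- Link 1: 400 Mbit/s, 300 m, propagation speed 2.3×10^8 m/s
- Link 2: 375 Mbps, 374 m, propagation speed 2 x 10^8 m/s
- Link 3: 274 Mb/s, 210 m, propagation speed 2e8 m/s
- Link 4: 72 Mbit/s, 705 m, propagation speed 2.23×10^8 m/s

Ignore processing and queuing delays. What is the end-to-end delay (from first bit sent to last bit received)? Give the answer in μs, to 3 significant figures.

L = 114 × 8 = 912 bits.
Transmission delays (L/R per hop): 2.28, 2.432, 3.32847, 12.6667 μs; sum = 20.7071 μs.
Propagation delays (d/s per hop): 1.30435, 1.87, 1.05, 3.16143 μs; sum = 7.38578 μs.
End-to-end = 28.1 μs.

28.1 μs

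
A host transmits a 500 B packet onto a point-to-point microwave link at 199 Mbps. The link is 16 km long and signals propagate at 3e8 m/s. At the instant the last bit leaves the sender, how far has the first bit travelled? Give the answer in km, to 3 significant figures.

t_tx = L/R = 4000/199000000 = 2.01005e-05 s.
Distance = s × t_tx = 300000000 × 2.01005e-05 = 6.03 km.

6.03 km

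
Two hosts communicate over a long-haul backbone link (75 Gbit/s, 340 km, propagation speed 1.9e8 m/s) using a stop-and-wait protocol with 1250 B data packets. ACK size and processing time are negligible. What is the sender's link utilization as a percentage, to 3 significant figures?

0.00373 %

t_tx = L/R = 10000/75000000000 = 1.33333e-07 s.
t_prop = 340000/190000000 = 0.00178947 s; RTT = 0.00357895 s.
Cycle = t_tx + RTT = 0.00357908 s.
Utilization = t_tx / cycle = 1.33333e-07/0.00357908 = 0.00373 %.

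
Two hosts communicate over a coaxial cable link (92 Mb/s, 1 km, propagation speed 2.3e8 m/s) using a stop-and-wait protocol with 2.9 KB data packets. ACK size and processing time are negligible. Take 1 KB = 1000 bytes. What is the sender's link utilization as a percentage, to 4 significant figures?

t_tx = L/R = 23200/92000000 = 0.000252174 s.
t_prop = 1000/2.3e+08 = 4.34783e-06 s; RTT = 8.69565e-06 s.
Cycle = t_tx + RTT = 0.00026087 s.
Utilization = t_tx / cycle = 0.000252174/0.00026087 = 96.67 %.

96.67 %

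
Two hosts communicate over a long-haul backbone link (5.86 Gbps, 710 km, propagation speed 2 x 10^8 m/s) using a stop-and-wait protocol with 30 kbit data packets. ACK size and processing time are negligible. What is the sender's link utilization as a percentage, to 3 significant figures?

t_tx = L/R = 30000/5860000000 = 5.11945e-06 s.
t_prop = 710000/200000000 = 0.00355 s; RTT = 0.0071 s.
Cycle = t_tx + RTT = 0.00710512 s.
Utilization = t_tx / cycle = 5.11945e-06/0.00710512 = 0.0721 %.

0.0721 %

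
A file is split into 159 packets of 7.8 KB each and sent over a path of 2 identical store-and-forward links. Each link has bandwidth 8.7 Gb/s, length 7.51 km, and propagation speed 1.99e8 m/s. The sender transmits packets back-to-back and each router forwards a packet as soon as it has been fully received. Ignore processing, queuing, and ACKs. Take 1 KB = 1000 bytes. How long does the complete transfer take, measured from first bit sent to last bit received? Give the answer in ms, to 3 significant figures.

1.22 ms

Per-hop transmission t_tx = L/R = 62400/8700000000 = 0.00717241 ms.
Per-hop propagation t_prop = 7510/199000000 = 0.0377387 ms.
Pipeline fill: first packet needs 2·t_tx to clear all hops; remaining 158 packets each add one t_tx.
Total = (2+159-1)·t_tx + 2·t_prop = 160·0.00717241 + 2·0.0377387 = 1.22 ms.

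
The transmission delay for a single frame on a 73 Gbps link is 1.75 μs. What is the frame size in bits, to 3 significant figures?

128000 bits

L = R × t_tx = 73000000000 b/s × 1.75e-06 s = 127750 bits.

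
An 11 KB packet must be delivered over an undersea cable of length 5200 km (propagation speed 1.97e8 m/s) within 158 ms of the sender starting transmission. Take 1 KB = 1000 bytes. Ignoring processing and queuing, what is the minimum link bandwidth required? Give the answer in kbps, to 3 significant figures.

669 kbps

L = 88000 bits.
Propagation delay = 5200000 / 197000000 = 26.3959 ms.
Transmission budget = 158 − 26.3959 = 131.604 ms.
R ≥ L / t_tx = 88000 bits / 0.131604 s = 669 kbps.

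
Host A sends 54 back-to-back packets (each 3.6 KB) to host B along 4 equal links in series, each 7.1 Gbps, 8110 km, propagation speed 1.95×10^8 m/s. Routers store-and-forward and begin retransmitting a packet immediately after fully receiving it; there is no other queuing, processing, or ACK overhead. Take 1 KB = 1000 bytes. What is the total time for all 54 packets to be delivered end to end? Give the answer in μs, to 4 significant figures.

166600 μs

Per-hop transmission t_tx = L/R = 28800/7100000000 = 4.05634 μs.
Per-hop propagation t_prop = 8110000/195000000 = 41589.7 μs.
Pipeline fill: first packet needs 4·t_tx to clear all hops; remaining 53 packets each add one t_tx.
Total = (4+54-1)·t_tx + 4·t_prop = 57·4.05634 + 4·41589.7 = 166600 μs.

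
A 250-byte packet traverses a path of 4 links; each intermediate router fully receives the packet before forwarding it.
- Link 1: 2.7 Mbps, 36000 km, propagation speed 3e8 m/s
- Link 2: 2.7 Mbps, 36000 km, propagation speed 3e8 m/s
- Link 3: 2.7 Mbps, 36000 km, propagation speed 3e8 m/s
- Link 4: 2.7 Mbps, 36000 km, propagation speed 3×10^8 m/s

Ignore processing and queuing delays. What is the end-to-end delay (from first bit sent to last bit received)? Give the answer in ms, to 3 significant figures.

483 ms

L = 250 × 8 = 2000 bits.
Transmission delay per hop = L/R = 2000/2700000 = 0.740741 ms; 4 hops → 2.96296 ms.
Propagation delays (d/s per hop): 120, 120, 120, 120 ms; sum = 480 ms.
End-to-end = 483 ms.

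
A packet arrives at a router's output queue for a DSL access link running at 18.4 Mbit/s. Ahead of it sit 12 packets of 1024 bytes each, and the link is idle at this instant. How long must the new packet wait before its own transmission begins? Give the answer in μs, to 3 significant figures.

Each queued packet: L/R = 8192/18400000 = 445.217 μs.
12 queued → 5342.61 μs.
Queuing delay = 5340 μs.

5340 μs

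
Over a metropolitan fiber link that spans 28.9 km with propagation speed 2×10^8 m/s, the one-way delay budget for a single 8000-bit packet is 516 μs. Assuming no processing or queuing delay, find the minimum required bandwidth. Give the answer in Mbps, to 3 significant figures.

21.5 Mbps

Propagation delay = 28900 / 200000000 = 144.5 μs.
Transmission budget = 516 − 144.5 = 371.5 μs.
R ≥ L / t_tx = 8000 bits / 0.0003715 s = 21.5 Mbps.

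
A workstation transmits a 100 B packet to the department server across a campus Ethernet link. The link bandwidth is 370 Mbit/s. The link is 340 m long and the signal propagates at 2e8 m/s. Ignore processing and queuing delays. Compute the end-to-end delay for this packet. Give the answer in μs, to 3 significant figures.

3.86 μs

L = 100 × 8 = 800 bits.
Transmission delay = L/R = 800 / 370000000 = 2.16216 μs.
Propagation delay = d/s = 340 m / 200000000 m/s = 1.7 μs.
Total = 3.86 μs.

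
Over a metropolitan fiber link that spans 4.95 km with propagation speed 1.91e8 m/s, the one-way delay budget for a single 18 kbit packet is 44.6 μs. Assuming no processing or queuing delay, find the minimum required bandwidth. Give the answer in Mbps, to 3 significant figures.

963 Mbps

Propagation delay = 4950 / 191000000 = 25.9162 μs.
Transmission budget = 44.6 − 25.9162 = 18.6838 μs.
R ≥ L / t_tx = 18000 bits / 1.86838e-05 s = 963 Mbps.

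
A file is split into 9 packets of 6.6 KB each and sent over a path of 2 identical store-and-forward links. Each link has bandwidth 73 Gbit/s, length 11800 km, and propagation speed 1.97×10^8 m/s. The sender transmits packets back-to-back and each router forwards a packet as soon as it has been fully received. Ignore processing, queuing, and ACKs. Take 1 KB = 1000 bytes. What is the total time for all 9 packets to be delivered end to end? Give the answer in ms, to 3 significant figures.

120 ms

Per-hop transmission t_tx = L/R = 52800/73000000000 = 0.000723288 ms.
Per-hop propagation t_prop = 11800000/197000000 = 59.8985 ms.
Pipeline fill: first packet needs 2·t_tx to clear all hops; remaining 8 packets each add one t_tx.
Total = (2+9-1)·t_tx + 2·t_prop = 10·0.000723288 + 2·59.8985 = 120 ms.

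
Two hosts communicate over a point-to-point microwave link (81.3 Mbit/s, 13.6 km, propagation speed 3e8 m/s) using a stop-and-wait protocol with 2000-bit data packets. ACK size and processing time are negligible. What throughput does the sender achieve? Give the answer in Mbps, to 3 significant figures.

t_tx = L/R = 2000/81300000 = 2.46002e-05 s.
t_prop = 13600/300000000 = 4.53333e-05 s; RTT = 9.06667e-05 s.
Cycle = t_tx + RTT = 0.000115267 s.
Throughput = L / cycle = 2000 / 0.000115267 = 17.4 Mbps.

17.4 Mbps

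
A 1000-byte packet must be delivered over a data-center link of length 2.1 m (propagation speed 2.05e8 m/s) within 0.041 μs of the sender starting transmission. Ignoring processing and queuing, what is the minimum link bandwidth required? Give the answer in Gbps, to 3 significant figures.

L = 8000 bits.
Propagation delay = 2.1 / 2.05e+08 = 0.0102439 μs.
Transmission budget = 0.041 − 0.0102439 = 0.0307561 μs.
R ≥ L / t_tx = 8000 bits / 3.07561e-08 s = 260 Gbps.

260 Gbps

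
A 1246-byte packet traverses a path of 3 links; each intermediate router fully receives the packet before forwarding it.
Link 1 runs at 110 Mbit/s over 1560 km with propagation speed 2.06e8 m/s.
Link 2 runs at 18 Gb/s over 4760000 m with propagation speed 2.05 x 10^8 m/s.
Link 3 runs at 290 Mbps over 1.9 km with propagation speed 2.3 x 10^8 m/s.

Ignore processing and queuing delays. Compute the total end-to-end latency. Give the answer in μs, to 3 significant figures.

L = 1246 × 8 = 9968 bits.
Transmission delays (L/R per hop): 90.6182, 0.553778, 34.3724 μs; sum = 125.544 μs.
Propagation delays (d/s per hop): 7572.82, 23219.5, 8.26087 μs; sum = 30800.6 μs.
End-to-end = 30900 μs.

30900 μs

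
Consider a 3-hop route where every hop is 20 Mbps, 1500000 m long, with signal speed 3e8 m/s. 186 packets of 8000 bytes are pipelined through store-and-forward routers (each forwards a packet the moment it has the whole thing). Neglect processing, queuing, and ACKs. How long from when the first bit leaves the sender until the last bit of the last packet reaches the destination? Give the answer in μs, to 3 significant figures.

617000 μs

Per-hop transmission t_tx = L/R = 64000/20000000 = 3200 μs.
Per-hop propagation t_prop = 1500000/300000000 = 5000 μs.
Pipeline fill: first packet needs 3·t_tx to clear all hops; remaining 185 packets each add one t_tx.
Total = (3+186-1)·t_tx + 3·t_prop = 188·3200 + 3·5000 = 617000 μs.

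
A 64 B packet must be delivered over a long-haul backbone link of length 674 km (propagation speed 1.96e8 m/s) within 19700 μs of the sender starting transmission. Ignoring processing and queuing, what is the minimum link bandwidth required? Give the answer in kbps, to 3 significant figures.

L = 512 bits.
Propagation delay = 674000 / 196000000 = 3438.78 μs.
Transmission budget = 19700 − 3438.78 = 16261.2 μs.
R ≥ L / t_tx = 512 bits / 0.0162612 s = 31.5 kbps.

31.5 kbps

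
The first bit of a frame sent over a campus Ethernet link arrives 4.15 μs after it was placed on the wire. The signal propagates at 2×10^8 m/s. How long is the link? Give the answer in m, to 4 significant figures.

830.0 m

d = s × t_prop = 200000000 × 4.15e-06 = 830.0 m.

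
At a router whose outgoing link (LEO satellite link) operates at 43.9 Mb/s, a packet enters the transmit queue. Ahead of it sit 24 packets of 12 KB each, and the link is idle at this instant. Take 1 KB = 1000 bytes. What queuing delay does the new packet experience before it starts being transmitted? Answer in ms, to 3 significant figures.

52.5 ms

Each queued packet: L/R = 96000/43900000 = 2.18679 ms.
24 queued → 52.4829 ms.
Queuing delay = 52.5 ms.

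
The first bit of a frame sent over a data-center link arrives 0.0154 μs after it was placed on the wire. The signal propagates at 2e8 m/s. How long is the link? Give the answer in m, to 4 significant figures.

d = s × t_prop = 200000000 × 1.54e-08 = 3.080 m.

3.080 m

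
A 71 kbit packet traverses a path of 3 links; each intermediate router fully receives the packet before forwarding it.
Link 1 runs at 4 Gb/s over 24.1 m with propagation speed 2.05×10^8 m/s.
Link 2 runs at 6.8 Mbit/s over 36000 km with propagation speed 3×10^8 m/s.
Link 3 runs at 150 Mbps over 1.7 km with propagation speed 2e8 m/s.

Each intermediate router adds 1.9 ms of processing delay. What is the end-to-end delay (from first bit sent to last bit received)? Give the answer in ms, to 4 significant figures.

134.7 ms

L = 71000 bits.
Transmission delays (L/R per hop): 0.01775, 10.4412, 0.473333 ms; sum = 10.9323 ms.
Propagation delays (d/s per hop): 0.000117561, 120, 0.0085 ms; sum = 120.009 ms.
Processing at 2 router(s): 2 × 1.9 ms = 3.8 ms.
End-to-end = 134.7 ms.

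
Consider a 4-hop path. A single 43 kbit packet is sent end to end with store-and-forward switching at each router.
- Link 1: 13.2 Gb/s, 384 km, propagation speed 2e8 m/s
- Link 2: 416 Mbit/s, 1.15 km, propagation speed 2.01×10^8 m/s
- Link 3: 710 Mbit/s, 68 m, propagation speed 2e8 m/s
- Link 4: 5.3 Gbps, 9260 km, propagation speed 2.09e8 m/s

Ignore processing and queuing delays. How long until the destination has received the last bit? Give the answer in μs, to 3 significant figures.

L = 43000 bits.
Transmission delays (L/R per hop): 3.25758, 103.365, 60.5634, 8.11321 μs; sum = 175.3 μs.
Propagation delays (d/s per hop): 1920, 5.72139, 0.34, 44306.2 μs; sum = 46232.3 μs.
End-to-end = 46400 μs.

46400 μs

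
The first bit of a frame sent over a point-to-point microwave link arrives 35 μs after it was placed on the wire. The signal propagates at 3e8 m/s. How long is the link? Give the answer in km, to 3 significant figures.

10.5 km

d = s × t_prop = 300000000 × 3.5e-05 = 10.5 km.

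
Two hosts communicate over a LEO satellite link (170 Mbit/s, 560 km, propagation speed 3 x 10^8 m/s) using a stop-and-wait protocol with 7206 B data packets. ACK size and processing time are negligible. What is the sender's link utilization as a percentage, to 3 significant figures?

8.33 %

t_tx = L/R = 57648/170000000 = 0.000339106 s.
t_prop = 560000/300000000 = 0.00186667 s; RTT = 0.00373333 s.
Cycle = t_tx + RTT = 0.00407244 s.
Utilization = t_tx / cycle = 0.000339106/0.00407244 = 8.33 %.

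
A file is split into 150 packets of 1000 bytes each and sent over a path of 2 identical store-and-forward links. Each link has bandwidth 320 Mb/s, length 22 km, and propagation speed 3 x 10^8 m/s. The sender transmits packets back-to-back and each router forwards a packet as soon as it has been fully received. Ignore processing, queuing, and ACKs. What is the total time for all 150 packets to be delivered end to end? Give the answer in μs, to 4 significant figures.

3922 μs

Per-hop transmission t_tx = L/R = 8000/320000000 = 25 μs.
Per-hop propagation t_prop = 22000/300000000 = 73.3333 μs.
Pipeline fill: first packet needs 2·t_tx to clear all hops; remaining 149 packets each add one t_tx.
Total = (2+150-1)·t_tx + 2·t_prop = 151·25 + 2·73.3333 = 3922 μs.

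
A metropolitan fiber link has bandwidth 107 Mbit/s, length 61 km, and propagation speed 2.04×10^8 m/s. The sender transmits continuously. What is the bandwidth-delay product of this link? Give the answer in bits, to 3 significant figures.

Propagation delay = 61000 / 204000000 = 0.00029902 s.
BDP = R × t_prop = 107000000 × 0.00029902 = 31995.1 bits.

32000 bits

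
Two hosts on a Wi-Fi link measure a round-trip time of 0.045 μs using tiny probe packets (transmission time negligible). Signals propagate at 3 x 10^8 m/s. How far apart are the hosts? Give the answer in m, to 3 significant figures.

One-way propagation = RTT/2 = 0.0225 μs.
d = s × t = 300000000 × 2.25e-08 = 6.75 m.

6.75 m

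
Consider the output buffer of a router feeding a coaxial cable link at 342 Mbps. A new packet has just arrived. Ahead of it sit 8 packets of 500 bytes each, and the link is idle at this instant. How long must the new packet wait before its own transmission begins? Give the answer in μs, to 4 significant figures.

93.57 μs

Each queued packet: L/R = 4000/342000000 = 11.6959 μs.
8 queued → 93.5673 μs.
Queuing delay = 93.57 μs.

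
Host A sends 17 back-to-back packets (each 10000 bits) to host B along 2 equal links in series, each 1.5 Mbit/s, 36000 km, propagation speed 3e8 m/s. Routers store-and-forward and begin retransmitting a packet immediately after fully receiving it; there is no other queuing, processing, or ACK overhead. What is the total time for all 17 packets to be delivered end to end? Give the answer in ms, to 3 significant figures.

360 ms

Per-hop transmission t_tx = L/R = 10000/1500000 = 6.66667 ms.
Per-hop propagation t_prop = 36000000/300000000 = 120 ms.
Pipeline fill: first packet needs 2·t_tx to clear all hops; remaining 16 packets each add one t_tx.
Total = (2+17-1)·t_tx + 2·t_prop = 18·6.66667 + 2·120 = 360 ms.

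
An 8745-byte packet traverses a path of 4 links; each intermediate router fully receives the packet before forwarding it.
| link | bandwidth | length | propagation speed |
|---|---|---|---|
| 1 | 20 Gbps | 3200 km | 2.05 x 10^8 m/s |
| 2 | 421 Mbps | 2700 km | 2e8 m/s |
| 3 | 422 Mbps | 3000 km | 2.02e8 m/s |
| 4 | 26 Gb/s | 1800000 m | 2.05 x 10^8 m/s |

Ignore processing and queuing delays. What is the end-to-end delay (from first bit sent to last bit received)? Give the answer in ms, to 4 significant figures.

53.08 ms

L = 8745 × 8 = 69960 bits.
Transmission delays (L/R per hop): 0.003498, 0.166176, 0.165782, 0.00269077 ms; sum = 0.338147 ms.
Propagation delays (d/s per hop): 15.6098, 13.5, 14.8515, 8.78049 ms; sum = 52.7417 ms.
End-to-end = 53.08 ms.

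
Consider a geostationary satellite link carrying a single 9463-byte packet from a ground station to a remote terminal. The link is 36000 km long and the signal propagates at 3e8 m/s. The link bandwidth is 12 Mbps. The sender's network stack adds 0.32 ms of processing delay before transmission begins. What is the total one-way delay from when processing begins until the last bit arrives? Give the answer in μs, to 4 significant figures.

126600 μs

L = 9463 × 8 = 75704 bits.
Transmission delay = L/R = 75704 / 12000000 = 6308.67 μs.
Propagation delay = d/s = 36000000 m / 300000000 m/s = 120000 μs.
Plus processing delay 0.32 ms = 320 μs.
Total = 126600 μs.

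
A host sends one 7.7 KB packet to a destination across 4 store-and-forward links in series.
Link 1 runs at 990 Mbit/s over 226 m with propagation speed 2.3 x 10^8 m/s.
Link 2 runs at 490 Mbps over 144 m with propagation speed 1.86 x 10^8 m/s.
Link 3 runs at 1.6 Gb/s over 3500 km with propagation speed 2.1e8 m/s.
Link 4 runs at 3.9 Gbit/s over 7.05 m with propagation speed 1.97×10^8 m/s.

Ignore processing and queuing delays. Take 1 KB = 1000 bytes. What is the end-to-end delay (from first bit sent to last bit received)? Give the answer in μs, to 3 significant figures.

16900 μs

L = 61600 bits.
Transmission delays (L/R per hop): 62.2222, 125.714, 38.5, 15.7949 μs; sum = 242.231 μs.
Propagation delays (d/s per hop): 0.982609, 0.774194, 16666.7, 0.0357868 μs; sum = 16668.5 μs.
End-to-end = 16900 μs.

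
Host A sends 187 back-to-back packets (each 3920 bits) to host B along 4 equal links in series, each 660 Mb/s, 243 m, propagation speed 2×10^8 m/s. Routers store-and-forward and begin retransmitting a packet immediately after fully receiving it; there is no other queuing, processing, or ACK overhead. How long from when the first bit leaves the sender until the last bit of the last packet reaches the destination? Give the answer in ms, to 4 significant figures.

1.133 ms

Per-hop transmission t_tx = L/R = 3920/660000000 = 0.00593939 ms.
Per-hop propagation t_prop = 243/200000000 = 0.001215 ms.
Pipeline fill: first packet needs 4·t_tx to clear all hops; remaining 186 packets each add one t_tx.
Total = (4+187-1)·t_tx + 4·t_prop = 190·0.00593939 + 4·0.001215 = 1.133 ms.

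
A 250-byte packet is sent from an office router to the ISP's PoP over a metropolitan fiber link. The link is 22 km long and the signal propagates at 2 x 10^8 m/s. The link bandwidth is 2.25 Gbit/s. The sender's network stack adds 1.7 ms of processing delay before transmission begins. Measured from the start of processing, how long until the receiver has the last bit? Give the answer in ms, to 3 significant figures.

1.81 ms

L = 250 × 8 = 2000 bits.
Transmission delay = L/R = 2000 / 2250000000 = 0.000888889 ms.
Propagation delay = d/s = 22000 m / 200000000 m/s = 0.11 ms.
Plus processing delay 1.7 ms = 1.7 ms.
Total = 1.81 ms.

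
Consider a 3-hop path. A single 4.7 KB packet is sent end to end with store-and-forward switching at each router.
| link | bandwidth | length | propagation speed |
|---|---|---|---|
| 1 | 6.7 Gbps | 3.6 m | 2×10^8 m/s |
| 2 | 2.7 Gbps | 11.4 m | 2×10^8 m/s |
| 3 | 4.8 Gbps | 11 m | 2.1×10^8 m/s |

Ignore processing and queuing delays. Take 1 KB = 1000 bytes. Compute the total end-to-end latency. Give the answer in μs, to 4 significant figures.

27.50 μs

L = 37600 bits.
Transmission delays (L/R per hop): 5.61194, 13.9259, 7.83333 μs; sum = 27.3712 μs.
Propagation delays (d/s per hop): 0.018, 0.057, 0.052381 μs; sum = 0.127381 μs.
End-to-end = 27.50 μs.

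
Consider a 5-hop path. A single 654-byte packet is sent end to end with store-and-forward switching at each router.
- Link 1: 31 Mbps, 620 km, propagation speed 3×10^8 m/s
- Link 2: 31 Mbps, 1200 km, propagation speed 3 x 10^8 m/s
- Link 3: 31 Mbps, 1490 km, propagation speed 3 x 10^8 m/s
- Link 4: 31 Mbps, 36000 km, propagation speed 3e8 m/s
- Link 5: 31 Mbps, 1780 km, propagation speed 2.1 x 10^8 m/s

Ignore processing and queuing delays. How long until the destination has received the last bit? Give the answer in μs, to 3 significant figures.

140000 μs

L = 654 × 8 = 5232 bits.
Transmission delay per hop = L/R = 5232/31000000 = 168.774 μs; 5 hops → 843.871 μs.
Propagation delays (d/s per hop): 2066.67, 4000, 4966.67, 120000, 8476.19 μs; sum = 139510 μs.
End-to-end = 140000 μs.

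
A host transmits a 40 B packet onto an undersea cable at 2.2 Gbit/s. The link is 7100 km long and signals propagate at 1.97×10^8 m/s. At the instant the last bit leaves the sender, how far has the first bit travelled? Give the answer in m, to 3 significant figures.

t_tx = L/R = 320/2200000000 = 1.45455e-07 s.
Distance = s × t_tx = 197000000 × 1.45455e-07 = 28.7 m.

28.7 m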